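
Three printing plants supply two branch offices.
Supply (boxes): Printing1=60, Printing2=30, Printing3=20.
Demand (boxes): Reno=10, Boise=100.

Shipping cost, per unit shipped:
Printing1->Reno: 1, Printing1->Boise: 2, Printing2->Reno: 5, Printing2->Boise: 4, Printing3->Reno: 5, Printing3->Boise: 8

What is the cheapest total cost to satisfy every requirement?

Optimal allocation:
  Printing1→Boise: 60 × 2 = 120
  Printing2→Boise: 30 × 4 = 120
  Printing3→Reno: 10 × 5 = 50
  Printing3→Boise: 10 × 8 = 80
Total = 120 + 120 + 50 + 80 = 370.
(Supply check: Printing1 ships 60; Printing2 ships 30; Printing3 ships 20.)

370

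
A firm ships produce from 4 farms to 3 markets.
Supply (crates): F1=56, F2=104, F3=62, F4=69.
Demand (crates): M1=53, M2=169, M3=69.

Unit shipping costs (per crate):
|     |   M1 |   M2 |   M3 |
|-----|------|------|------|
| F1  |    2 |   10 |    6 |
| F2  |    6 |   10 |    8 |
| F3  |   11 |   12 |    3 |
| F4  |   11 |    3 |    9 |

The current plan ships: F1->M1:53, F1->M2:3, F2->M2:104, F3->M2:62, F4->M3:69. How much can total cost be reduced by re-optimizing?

Current plan cost = 53·2 + 3·10 + 104·10 + 62·12 + 69·9 = 2541.
Optimal plan:
  F1–M1: 53 × 2 = 106
  F1–M3: 3 × 6 = 18
  F2–M2: 100 × 10 = 1000
  F2–M3: 4 × 8 = 32
  F3–M3: 62 × 3 = 186
  F4–M2: 69 × 3 = 207
Optimal cost = 1549.
Saving = 2541 − 1549 = 992.

992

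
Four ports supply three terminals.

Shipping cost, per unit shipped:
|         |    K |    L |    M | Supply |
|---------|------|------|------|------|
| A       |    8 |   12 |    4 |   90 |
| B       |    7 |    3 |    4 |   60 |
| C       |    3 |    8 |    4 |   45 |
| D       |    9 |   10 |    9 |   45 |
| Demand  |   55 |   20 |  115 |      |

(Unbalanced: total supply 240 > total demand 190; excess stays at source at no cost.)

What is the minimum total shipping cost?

Optimal allocation:
  A to M: 90 × 4 = 360
  B to K: 10 × 7 = 70
  B to L: 20 × 3 = 60
  B to M: 25 × 4 = 100
  C to K: 45 × 3 = 135
Total = 360 + 70 + 60 + 100 + 135 = 725.
(Supply check: A ships 90; B ships 55; C ships 45; D ships 0.)

725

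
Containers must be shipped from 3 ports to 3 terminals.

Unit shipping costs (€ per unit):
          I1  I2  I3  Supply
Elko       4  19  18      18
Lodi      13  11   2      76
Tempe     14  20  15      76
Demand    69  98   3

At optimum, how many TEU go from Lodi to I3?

3

The minimum-cost plan:
  Elko to I1: 18 × €4 = €72
  Lodi to I2: 73 × €11 = €803
  Lodi to I3: 3 × €2 = €6
  Tempe to I1: 51 × €14 = €714
  Tempe to I2: 25 × €20 = €500
Total cost = €2095.
So Lodi→I3 carries 3 TEU.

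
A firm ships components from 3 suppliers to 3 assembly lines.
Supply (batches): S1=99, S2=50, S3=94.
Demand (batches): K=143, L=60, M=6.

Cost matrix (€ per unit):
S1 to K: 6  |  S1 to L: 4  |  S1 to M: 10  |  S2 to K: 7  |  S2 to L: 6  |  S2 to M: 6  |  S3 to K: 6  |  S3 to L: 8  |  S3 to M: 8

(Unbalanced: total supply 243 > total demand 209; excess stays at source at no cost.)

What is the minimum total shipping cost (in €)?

A cheapest plan:
  S1–K: 39 batches
  S1–L: 60 batches
  S2–K: 10 batches
  S2–M: 6 batches
  S3–K: 94 batches
Total cost = €1144.
(Supply check: S1 ships 99; S2 ships 16; S3 ships 94.)

1144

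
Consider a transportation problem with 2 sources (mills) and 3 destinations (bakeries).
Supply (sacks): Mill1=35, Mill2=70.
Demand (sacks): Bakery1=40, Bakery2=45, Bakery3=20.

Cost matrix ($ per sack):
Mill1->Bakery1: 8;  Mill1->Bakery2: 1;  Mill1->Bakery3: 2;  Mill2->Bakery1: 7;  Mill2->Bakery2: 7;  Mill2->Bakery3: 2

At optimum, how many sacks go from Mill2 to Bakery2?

The minimum-cost plan:
  Mill1→Bakery2: 35 × $1 = $35
  Mill2→Bakery1: 40 × $7 = $280
  Mill2→Bakery2: 10 × $7 = $70
  Mill2→Bakery3: 20 × $2 = $40
Total cost = $425.
So Mill2→Bakery2 carries 10 sacks.

10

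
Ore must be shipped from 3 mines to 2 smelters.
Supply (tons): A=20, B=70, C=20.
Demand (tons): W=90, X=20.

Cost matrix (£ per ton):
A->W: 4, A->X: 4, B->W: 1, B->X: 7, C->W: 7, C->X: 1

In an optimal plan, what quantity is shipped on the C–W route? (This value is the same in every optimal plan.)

0

Optimal shipments:
  A–W: 20 × £4 = £80
  B–W: 70 × £1 = £70
  C–X: 20 × £1 = £20
Total cost = £170.
The route C→W is not used.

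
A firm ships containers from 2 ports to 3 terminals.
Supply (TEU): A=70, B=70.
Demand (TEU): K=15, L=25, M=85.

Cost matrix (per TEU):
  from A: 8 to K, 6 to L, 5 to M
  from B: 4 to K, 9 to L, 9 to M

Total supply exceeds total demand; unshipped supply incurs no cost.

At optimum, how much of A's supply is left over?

An optimal plan:
  A to M: 70 TEU
  B to K: 15 TEU
  B to L: 25 TEU
  B to M: 15 TEU
Total cost = 770.
A ships 70 of its 70, leaving 0.

0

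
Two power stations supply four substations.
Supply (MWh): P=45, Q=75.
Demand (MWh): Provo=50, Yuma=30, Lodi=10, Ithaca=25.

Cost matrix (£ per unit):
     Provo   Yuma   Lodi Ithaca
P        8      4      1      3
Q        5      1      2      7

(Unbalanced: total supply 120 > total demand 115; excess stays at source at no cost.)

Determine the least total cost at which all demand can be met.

380

Optimal allocation:
  P->Provo: 5 × £8 = £40
  P->Lodi: 10 × £1 = £10
  P->Ithaca: 25 × £3 = £75
  Q->Provo: 45 × £5 = £225
  Q->Yuma: 30 × £1 = £30
Total = 40 + 10 + 75 + 225 + 30 = £380.
(Supply check: P ships 40; Q ships 75.)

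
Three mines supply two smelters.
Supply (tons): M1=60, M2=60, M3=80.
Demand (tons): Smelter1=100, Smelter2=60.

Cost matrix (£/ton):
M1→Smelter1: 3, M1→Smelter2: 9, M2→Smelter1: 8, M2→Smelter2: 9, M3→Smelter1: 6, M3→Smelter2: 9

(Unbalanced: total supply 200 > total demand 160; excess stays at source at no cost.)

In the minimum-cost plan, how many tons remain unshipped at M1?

An optimal plan:
  M1 to Smelter1: 60 × £3 = £180
  M2 to Smelter2: 20 × £9 = £180
  M3 to Smelter1: 40 × £6 = £240
  M3 to Smelter2: 40 × £9 = £360
Total cost = £960.
M1 ships 60 of its 60, leaving 0.

0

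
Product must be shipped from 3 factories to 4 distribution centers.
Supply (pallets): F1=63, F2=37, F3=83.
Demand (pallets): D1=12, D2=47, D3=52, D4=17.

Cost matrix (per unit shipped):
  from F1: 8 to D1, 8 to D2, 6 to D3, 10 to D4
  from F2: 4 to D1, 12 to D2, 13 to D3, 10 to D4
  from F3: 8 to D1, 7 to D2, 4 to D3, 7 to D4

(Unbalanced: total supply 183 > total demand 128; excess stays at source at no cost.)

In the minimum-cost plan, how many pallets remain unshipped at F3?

0

An optimal plan:
  F1–D2: 33 × 8 = 264
  F2–D1: 12 × 4 = 48
  F3–D2: 14 × 7 = 98
  F3–D3: 52 × 4 = 208
  F3–D4: 17 × 7 = 119
Total cost = 737.
F3 ships 83 of its 83, leaving 0.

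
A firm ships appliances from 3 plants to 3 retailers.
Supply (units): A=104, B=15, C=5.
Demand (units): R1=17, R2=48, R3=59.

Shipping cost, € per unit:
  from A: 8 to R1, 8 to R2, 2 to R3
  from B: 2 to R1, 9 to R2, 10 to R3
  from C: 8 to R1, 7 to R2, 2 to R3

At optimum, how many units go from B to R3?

0

The minimum-cost plan:
  A->R1: 2 units
  A->R2: 43 units
  A->R3: 59 units
  B->R1: 15 units
  C->R2: 5 units
Total cost = €543.
The route B→R3 is not used.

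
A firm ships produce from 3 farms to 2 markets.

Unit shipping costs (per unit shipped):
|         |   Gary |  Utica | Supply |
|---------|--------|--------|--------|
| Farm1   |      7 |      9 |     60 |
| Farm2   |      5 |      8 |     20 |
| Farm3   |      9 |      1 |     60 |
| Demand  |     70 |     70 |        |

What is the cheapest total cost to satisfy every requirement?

600

An optimal shipping plan:
  Farm1 to Gary: 50 × 7 = 350
  Farm1 to Utica: 10 × 9 = 90
  Farm2 to Gary: 20 × 5 = 100
  Farm3 to Utica: 60 × 1 = 60
Total = 350 + 90 + 100 + 60 = 600.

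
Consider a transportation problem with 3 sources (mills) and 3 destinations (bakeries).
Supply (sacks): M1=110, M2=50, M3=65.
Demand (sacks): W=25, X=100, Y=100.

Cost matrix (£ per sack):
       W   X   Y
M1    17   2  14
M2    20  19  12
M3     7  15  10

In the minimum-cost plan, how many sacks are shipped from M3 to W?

25

Optimal shipments:
  M1→X: 100 × £2 = £200
  M1→Y: 10 × £14 = £140
  M2→Y: 50 × £12 = £600
  M3→W: 25 × £7 = £175
  M3→Y: 40 × £10 = £400
Total cost = £1515.
So M3→W carries 25 sacks.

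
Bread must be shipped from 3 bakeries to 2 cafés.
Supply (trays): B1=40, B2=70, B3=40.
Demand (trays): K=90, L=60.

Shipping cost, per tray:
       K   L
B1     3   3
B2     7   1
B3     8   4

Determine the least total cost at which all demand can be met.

570

An optimal shipping plan:
  B1->K: 40 × 3 = 120
  B2->K: 10 × 7 = 70
  B2->L: 60 × 1 = 60
  B3->K: 40 × 8 = 320
Total = 120 + 70 + 60 + 320 = 570.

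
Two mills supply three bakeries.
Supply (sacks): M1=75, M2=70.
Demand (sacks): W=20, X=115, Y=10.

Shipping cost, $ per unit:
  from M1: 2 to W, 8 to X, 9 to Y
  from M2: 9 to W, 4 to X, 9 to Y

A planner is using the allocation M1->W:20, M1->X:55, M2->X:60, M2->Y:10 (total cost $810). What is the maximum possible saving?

Current plan cost = 20·2 + 55·8 + 60·4 + 10·9 = $810.
Optimal plan:
  M1–W: 20 sacks
  M1–X: 45 sacks
  M1–Y: 10 sacks
  M2–X: 70 sacks
Optimal cost = $770.
Saving = 810 − 770 = $40.

40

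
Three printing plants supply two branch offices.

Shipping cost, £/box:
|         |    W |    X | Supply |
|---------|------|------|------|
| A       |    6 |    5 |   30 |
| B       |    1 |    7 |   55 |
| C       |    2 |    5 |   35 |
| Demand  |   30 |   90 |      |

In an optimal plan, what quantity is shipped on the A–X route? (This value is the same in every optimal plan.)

Optimal shipments:
  A→X: 30 boxes
  B→W: 30 boxes
  B→X: 25 boxes
  C→X: 35 boxes
Total cost = £530.
So A→X carries 30 boxes.

30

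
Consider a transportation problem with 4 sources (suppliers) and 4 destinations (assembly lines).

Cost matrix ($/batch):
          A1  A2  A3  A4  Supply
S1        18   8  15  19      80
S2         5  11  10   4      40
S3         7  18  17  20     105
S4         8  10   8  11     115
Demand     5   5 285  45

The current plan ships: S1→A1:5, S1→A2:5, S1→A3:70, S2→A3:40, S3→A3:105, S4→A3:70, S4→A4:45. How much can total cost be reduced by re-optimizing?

Current plan cost = 5·18 + 5·8 + 70·15 + 40·10 + 105·17 + 70·8 + 45·11 = $4420.
Optimal plan:
  S1 to A2: 5 batches
  S1 to A3: 75 batches
  S2 to A4: 40 batches
  S3 to A1: 5 batches
  S3 to A3: 100 batches
  S4 to A3: 110 batches
  S4 to A4: 5 batches
Optimal cost = $3995.
Saving = 4420 − 3995 = $425.

425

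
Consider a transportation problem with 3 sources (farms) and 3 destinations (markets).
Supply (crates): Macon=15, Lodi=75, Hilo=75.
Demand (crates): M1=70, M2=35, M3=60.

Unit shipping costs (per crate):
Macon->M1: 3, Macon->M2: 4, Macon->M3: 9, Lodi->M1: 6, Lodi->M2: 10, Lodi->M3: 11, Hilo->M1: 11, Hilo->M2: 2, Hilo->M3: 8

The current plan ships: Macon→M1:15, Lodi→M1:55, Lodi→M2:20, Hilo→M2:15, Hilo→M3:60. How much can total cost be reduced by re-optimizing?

Current plan cost = 15·3 + 55·6 + 20·10 + 15·2 + 60·8 = 1085.
Optimal plan:
  Macon->M1: 15 × 3 = 45
  Lodi->M1: 55 × 6 = 330
  Lodi->M3: 20 × 11 = 220
  Hilo->M2: 35 × 2 = 70
  Hilo->M3: 40 × 8 = 320
Optimal cost = 985.
Saving = 1085 − 985 = 100.

100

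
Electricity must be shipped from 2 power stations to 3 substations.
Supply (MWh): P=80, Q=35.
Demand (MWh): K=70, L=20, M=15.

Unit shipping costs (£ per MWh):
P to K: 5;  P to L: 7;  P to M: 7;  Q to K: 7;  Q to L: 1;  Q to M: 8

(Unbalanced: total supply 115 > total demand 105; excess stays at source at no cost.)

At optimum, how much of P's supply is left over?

Minimum-cost shipments:
  P to K: 70 × £5 = £350
  P to M: 10 × £7 = £70
  Q to L: 20 × £1 = £20
  Q to M: 5 × £8 = £40
Total cost = £480.
P ships 80 of its 80, leaving 0.

0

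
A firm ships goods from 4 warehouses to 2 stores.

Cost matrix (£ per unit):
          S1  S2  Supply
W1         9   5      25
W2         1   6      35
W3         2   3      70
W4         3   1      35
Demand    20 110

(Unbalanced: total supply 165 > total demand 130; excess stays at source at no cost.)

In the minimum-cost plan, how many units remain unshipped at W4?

0

An optimal plan:
  W1–S2: 5 units
  W2–S1: 20 units
  W3–S2: 70 units
  W4–S2: 35 units
Total cost = £290.
W4 ships 35 of its 35, leaving 0.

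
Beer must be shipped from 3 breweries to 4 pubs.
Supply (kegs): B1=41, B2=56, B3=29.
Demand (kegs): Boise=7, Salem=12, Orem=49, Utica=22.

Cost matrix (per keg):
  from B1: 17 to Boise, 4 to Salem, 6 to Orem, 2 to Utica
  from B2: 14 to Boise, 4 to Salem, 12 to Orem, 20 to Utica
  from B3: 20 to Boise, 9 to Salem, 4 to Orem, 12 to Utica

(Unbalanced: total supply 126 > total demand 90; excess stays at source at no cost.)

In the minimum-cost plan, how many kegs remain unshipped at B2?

An optimal plan:
  B1–Orem: 19 × 6 = 114
  B1–Utica: 22 × 2 = 44
  B2–Boise: 7 × 14 = 98
  B2–Salem: 12 × 4 = 48
  B2–Orem: 1 × 12 = 12
  B3–Orem: 29 × 4 = 116
Total cost = 432.
B2 ships 20 of its 56, leaving 36.

36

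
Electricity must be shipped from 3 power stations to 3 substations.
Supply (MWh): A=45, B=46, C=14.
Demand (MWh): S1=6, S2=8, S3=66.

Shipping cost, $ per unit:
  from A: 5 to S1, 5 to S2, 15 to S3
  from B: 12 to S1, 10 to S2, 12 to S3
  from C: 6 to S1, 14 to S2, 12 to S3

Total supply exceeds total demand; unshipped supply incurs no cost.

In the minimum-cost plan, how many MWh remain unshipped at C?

0

Minimum-cost shipments:
  A–S1: 6 MWh
  A–S2: 8 MWh
  A–S3: 6 MWh
  B–S3: 46 MWh
  C–S3: 14 MWh
Total cost = $880.
C ships 14 of its 14, leaving 0.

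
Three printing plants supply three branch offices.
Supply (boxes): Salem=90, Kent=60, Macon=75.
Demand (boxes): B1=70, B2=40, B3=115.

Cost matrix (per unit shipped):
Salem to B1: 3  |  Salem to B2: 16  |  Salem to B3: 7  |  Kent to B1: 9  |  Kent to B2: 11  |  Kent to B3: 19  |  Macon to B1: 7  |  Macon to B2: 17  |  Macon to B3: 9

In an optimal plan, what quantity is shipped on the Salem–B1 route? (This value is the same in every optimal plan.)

50

The minimum-cost plan:
  Salem–B1: 50 boxes
  Salem–B3: 40 boxes
  Kent–B1: 20 boxes
  Kent–B2: 40 boxes
  Macon–B3: 75 boxes
Total cost = 1725.
So Salem→B1 carries 50 boxes.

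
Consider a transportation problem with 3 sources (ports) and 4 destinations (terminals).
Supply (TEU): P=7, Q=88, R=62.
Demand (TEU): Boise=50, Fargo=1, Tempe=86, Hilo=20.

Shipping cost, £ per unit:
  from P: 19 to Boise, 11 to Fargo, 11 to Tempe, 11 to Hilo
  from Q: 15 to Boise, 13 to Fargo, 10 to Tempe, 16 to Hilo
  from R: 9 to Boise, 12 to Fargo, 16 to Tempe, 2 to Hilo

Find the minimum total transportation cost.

1415

An optimal shipping plan:
  P–Fargo: 1 × £11 = £11
  P–Tempe: 6 × £11 = £66
  Q–Boise: 8 × £15 = £120
  Q–Tempe: 80 × £10 = £800
  R–Boise: 42 × £9 = £378
  R–Hilo: 20 × £2 = £40
Total = 11 + 66 + 120 + 800 + 378 + 40 = £1415.
(Supply check: P ships 7; Q ships 88; R ships 62.)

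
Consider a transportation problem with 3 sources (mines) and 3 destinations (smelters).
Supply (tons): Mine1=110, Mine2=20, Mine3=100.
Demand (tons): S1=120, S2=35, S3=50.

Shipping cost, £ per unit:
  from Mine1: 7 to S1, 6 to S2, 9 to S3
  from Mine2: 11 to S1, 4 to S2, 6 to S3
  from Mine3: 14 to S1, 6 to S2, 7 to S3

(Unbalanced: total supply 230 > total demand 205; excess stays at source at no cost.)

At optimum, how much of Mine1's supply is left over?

An optimal plan:
  Mine1->S1: 110 × £7 = £770
  Mine2->S1: 10 × £11 = £110
  Mine2->S2: 10 × £4 = £40
  Mine3->S2: 25 × £6 = £150
  Mine3->S3: 50 × £7 = £350
Total cost = £1420.
Mine1 ships 110 of its 110, leaving 0.

0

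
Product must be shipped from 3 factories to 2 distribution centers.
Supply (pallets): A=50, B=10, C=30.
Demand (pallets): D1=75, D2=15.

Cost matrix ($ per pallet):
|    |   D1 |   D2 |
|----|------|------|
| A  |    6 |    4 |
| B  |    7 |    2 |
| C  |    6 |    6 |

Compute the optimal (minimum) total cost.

490

A cheapest plan:
  A to D1: 45 × $6 = $270
  A to D2: 5 × $4 = $20
  B to D2: 10 × $2 = $20
  C to D1: 30 × $6 = $180
Total = 270 + 20 + 20 + 180 = $490.
(Supply check: A ships 50; B ships 10; C ships 30.)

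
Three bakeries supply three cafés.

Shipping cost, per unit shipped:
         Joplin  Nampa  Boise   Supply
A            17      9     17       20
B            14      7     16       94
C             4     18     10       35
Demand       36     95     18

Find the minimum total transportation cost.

One minimum-cost allocation:
  A–Nampa: 2 × 9 = 18
  A–Boise: 18 × 17 = 306
  B–Joplin: 1 × 14 = 14
  B–Nampa: 93 × 7 = 651
  C–Joplin: 35 × 4 = 140
Total = 18 + 306 + 14 + 651 + 140 = 1129.

1129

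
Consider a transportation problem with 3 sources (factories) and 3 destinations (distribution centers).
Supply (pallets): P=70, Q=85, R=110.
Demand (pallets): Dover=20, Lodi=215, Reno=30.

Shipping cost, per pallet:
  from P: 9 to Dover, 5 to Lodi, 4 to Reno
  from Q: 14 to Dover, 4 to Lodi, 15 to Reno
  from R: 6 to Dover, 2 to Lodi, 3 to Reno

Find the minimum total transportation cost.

960

Optimal allocation:
  P->Lodi: 40 × 5 = 200
  P->Reno: 30 × 4 = 120
  Q->Lodi: 85 × 4 = 340
  R->Dover: 20 × 6 = 120
  R->Lodi: 90 × 2 = 180
Total = 200 + 120 + 340 + 120 + 180 = 960.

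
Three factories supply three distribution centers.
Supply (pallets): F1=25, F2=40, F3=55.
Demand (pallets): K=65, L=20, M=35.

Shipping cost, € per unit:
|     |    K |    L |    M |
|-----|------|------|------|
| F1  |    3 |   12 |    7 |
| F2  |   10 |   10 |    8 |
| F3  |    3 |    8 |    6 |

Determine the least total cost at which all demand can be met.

645

Optimal allocation:
  F1→K: 25 × €3 = €75
  F2→L: 5 × €10 = €50
  F2→M: 35 × €8 = €280
  F3→K: 40 × €3 = €120
  F3→L: 15 × €8 = €120
Total = 75 + 50 + 280 + 120 + 120 = €645.
(Supply check: F1 ships 25; F2 ships 40; F3 ships 55.)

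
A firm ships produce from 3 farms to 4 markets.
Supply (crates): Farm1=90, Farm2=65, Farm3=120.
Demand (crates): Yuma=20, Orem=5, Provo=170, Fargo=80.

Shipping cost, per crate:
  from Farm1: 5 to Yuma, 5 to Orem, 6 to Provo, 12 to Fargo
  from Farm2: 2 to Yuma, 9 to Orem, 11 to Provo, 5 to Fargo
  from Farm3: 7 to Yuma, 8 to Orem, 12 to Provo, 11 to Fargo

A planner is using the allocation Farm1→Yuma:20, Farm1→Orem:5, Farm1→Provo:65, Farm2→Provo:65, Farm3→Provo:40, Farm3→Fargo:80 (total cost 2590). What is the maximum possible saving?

420

Current plan cost = 20·5 + 5·5 + 65·6 + 65·11 + 40·12 + 80·11 = 2590.
Optimal plan:
  Farm1–Provo: 90 crates
  Farm2–Fargo: 65 crates
  Farm3–Yuma: 20 crates
  Farm3–Orem: 5 crates
  Farm3–Provo: 80 crates
  Farm3–Fargo: 15 crates
Optimal cost = 2170.
Saving = 2590 − 2170 = 420.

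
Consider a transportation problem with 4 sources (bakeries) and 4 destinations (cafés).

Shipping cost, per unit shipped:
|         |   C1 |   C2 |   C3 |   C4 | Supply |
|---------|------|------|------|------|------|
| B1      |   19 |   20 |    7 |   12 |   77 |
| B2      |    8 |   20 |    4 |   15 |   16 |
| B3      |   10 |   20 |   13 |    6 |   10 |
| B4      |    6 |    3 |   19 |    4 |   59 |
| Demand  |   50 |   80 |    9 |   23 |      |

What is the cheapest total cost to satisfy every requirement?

1620

An optimal shipping plan:
  B1->C1: 24 trays
  B1->C2: 21 trays
  B1->C3: 9 trays
  B1->C4: 23 trays
  B2->C1: 16 trays
  B3->C1: 10 trays
  B4->C2: 59 trays
Total cost = 1620.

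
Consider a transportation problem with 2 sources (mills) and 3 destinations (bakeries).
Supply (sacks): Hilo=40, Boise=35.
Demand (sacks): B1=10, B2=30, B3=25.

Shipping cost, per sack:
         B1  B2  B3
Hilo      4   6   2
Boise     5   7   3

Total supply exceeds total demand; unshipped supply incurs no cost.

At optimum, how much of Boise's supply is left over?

10

An optimal plan:
  Hilo–B1: 10 sacks
  Hilo–B2: 30 sacks
  Boise–B3: 25 sacks
Total cost = 295.
Boise ships 25 of its 35, leaving 10.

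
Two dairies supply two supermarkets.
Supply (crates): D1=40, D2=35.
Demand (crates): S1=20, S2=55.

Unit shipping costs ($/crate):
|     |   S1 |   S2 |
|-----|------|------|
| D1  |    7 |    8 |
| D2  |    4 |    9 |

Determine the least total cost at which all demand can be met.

535

A cheapest plan:
  D1→S2: 40 × $8 = $320
  D2→S1: 20 × $4 = $80
  D2→S2: 15 × $9 = $135
Total = 320 + 80 + 135 = $535.
(Supply check: D1 ships 40; D2 ships 35.)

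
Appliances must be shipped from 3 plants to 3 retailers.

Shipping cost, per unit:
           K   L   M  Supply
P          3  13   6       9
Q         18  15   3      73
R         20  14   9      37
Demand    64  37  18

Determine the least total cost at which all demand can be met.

A cheapest plan:
  P–K: 9 units
  Q–K: 55 units
  Q–M: 18 units
  R–L: 37 units
Total cost = 1589.

1589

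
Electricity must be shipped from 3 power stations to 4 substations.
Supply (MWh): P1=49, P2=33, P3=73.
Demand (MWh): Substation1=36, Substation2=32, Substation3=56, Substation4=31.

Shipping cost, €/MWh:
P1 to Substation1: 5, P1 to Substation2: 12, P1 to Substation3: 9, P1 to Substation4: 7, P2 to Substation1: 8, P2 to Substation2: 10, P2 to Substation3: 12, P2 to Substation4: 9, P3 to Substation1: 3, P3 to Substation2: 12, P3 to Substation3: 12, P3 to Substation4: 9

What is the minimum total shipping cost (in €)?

One minimum-cost allocation:
  P1→Substation3: 49 × €9 = €441
  P2→Substation2: 32 × €10 = €320
  P2→Substation4: 1 × €9 = €9
  P3→Substation1: 36 × €3 = €108
  P3→Substation3: 7 × €12 = €84
  P3→Substation4: 30 × €9 = €270
Total = 441 + 320 + 9 + 108 + 84 + 270 = €1232.
(Supply check: P1 ships 49; P2 ships 33; P3 ships 73.)

1232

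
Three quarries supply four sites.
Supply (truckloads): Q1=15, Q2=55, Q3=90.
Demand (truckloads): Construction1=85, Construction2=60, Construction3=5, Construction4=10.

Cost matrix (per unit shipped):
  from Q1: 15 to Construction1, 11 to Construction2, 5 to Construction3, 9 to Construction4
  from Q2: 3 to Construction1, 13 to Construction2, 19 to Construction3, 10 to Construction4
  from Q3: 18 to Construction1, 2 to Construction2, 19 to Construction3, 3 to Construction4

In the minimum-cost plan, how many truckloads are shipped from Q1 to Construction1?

10

The minimum-cost plan:
  Q1->Construction1: 10 × 15 = 150
  Q1->Construction3: 5 × 5 = 25
  Q2->Construction1: 55 × 3 = 165
  Q3->Construction1: 20 × 18 = 360
  Q3->Construction2: 60 × 2 = 120
  Q3->Construction4: 10 × 3 = 30
Total cost = 850.
So Q1→Construction1 carries 10 truckloads.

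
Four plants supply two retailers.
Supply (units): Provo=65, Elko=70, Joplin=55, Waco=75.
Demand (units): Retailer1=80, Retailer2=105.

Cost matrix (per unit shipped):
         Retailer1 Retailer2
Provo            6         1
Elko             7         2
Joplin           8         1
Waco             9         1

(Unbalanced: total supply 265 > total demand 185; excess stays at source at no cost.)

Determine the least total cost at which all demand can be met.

600

A cheapest plan:
  Provo–Retailer1: 65 × 6 = 390
  Elko–Retailer1: 15 × 7 = 105
  Joplin–Retailer2: 55 × 1 = 55
  Waco–Retailer2: 50 × 1 = 50
Total = 390 + 105 + 55 + 50 = 600.
(Supply check: Provo ships 65; Elko ships 15; Joplin ships 55; Waco ships 50.)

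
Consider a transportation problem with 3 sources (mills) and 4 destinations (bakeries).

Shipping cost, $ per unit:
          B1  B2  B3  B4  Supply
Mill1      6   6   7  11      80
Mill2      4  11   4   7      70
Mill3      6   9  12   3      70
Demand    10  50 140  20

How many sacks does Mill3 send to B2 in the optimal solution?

40

Optimal shipments:
  Mill1 to B2: 10 × $6 = $60
  Mill1 to B3: 70 × $7 = $490
  Mill2 to B3: 70 × $4 = $280
  Mill3 to B1: 10 × $6 = $60
  Mill3 to B2: 40 × $9 = $360
  Mill3 to B4: 20 × $3 = $60
Total cost = $1310.
So Mill3→B2 carries 40 sacks.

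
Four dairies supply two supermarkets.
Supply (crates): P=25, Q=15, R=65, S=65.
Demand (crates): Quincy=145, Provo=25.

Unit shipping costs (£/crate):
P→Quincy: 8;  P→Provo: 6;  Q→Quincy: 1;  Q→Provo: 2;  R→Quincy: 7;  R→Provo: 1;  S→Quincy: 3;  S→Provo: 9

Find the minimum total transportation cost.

A cheapest plan:
  P–Quincy: 25 × £8 = £200
  Q–Quincy: 15 × £1 = £15
  R–Quincy: 40 × £7 = £280
  R–Provo: 25 × £1 = £25
  S–Quincy: 65 × £3 = £195
Total = 200 + 15 + 280 + 25 + 195 = £715.
(Supply check: P ships 25; Q ships 15; R ships 65; S ships 65.)

715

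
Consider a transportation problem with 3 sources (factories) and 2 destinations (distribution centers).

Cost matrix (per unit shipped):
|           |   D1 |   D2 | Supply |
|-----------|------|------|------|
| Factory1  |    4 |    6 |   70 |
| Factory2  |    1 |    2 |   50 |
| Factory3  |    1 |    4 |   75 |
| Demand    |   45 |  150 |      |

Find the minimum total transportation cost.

Optimal allocation:
  Factory1->D2: 70 × 6 = 420
  Factory2->D2: 50 × 2 = 100
  Factory3->D1: 45 × 1 = 45
  Factory3->D2: 30 × 4 = 120
Total = 420 + 100 + 45 + 120 = 685.
(Supply check: Factory1 ships 70; Factory2 ships 50; Factory3 ships 75.)

685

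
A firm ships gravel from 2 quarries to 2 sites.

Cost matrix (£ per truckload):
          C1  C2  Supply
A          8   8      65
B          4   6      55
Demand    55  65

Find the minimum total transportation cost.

740

An optimal shipping plan:
  A→C2: 65 truckloads
  B→C1: 55 truckloads
Total cost = £740.
(Supply check: A ships 65; B ships 55.)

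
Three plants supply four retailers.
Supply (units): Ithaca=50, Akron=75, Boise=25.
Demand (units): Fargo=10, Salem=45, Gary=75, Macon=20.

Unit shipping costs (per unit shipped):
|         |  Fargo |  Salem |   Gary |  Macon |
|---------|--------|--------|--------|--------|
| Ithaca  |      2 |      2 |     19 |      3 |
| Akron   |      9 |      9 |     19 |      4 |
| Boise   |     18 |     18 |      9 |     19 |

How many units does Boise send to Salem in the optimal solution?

0

Solving gives:
  Ithaca–Fargo: 5 × 2 = 10
  Ithaca–Salem: 45 × 2 = 90
  Akron–Fargo: 5 × 9 = 45
  Akron–Gary: 50 × 19 = 950
  Akron–Macon: 20 × 4 = 80
  Boise–Gary: 25 × 9 = 225
Total cost = 1400.
The route Boise→Salem is not used.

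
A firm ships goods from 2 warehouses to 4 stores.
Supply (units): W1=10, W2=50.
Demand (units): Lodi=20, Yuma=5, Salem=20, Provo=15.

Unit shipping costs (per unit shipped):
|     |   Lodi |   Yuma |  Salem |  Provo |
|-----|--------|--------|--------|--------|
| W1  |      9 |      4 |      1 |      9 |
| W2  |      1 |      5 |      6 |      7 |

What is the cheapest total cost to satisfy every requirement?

220

An optimal shipping plan:
  W1→Salem: 10 × 1 = 10
  W2→Lodi: 20 × 1 = 20
  W2→Yuma: 5 × 5 = 25
  W2→Salem: 10 × 6 = 60
  W2→Provo: 15 × 7 = 105
Total = 10 + 20 + 25 + 60 + 105 = 220.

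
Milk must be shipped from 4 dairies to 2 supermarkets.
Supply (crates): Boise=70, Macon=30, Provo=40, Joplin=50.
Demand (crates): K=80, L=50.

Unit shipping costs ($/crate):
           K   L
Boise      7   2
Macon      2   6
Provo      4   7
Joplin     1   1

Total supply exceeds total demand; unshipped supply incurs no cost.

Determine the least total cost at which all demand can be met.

One minimum-cost allocation:
  Boise→L: 50 × $2 = $100
  Macon→K: 30 × $2 = $60
  Joplin→K: 50 × $1 = $50
Total = 100 + 60 + 50 = $210.

210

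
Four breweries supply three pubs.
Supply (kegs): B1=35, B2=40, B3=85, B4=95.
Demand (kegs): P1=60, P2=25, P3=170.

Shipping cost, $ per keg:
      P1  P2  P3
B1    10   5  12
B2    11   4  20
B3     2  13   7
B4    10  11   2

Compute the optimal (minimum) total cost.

1245

An optimal shipping plan:
  B1–P3: 35 kegs
  B2–P1: 15 kegs
  B2–P2: 25 kegs
  B3–P1: 45 kegs
  B3–P3: 40 kegs
  B4–P3: 95 kegs
Total cost = $1245.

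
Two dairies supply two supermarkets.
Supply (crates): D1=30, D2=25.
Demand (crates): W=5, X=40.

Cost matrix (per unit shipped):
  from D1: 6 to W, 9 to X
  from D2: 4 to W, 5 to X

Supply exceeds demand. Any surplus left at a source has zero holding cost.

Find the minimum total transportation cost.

290

One minimum-cost allocation:
  D1–W: 5 × 6 = 30
  D1–X: 15 × 9 = 135
  D2–X: 25 × 5 = 125
Total = 30 + 135 + 125 = 290.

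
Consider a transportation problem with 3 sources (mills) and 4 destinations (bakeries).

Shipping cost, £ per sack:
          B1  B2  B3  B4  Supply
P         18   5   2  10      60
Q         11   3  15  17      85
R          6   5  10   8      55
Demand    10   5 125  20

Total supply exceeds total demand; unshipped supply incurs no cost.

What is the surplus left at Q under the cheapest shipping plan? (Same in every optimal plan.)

Minimum-cost shipments:
  P→B3: 60 sacks
  Q→B1: 10 sacks
  Q→B2: 5 sacks
  Q→B3: 30 sacks
  R→B3: 35 sacks
  R→B4: 20 sacks
Total cost = £1205.
Q ships 45 of its 85, leaving 40.

40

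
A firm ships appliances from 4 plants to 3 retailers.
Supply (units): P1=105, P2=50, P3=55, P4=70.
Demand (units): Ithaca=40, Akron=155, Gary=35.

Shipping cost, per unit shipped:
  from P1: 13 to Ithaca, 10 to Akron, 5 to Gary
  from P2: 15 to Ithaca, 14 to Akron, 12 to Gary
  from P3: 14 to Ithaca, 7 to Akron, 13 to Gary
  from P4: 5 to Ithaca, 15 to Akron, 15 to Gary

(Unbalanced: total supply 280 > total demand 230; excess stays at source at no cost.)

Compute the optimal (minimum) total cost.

1880

A cheapest plan:
  P1→Akron: 70 units
  P1→Gary: 35 units
  P2→Akron: 30 units
  P3→Akron: 55 units
  P4→Ithaca: 40 units
Total cost = 1880.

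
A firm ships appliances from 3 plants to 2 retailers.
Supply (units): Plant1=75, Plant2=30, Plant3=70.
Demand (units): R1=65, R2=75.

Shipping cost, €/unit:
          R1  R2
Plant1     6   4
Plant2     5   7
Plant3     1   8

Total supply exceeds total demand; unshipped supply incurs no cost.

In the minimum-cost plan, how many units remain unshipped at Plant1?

Minimum-cost shipments:
  Plant1->R2: 75 × €4 = €300
  Plant3->R1: 65 × €1 = €65
Total cost = €365.
Plant1 ships 75 of its 75, leaving 0.

0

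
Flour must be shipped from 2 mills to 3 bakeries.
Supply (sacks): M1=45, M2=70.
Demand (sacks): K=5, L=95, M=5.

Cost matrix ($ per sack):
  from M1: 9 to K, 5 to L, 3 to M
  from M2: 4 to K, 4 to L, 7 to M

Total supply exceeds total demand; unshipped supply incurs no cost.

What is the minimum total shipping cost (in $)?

An optimal shipping plan:
  M1->L: 30 × $5 = $150
  M1->M: 5 × $3 = $15
  M2->K: 5 × $4 = $20
  M2->L: 65 × $4 = $260
Total = 150 + 15 + 20 + 260 = $445.

445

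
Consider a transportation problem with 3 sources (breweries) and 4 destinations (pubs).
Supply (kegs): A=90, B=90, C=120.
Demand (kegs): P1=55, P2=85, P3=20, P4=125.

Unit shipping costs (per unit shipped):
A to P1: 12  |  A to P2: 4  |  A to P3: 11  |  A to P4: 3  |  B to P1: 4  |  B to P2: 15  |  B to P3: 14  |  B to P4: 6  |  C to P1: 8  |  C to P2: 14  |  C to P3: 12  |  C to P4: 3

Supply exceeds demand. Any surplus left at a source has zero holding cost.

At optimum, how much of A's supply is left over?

0

Minimum-cost shipments:
  A→P2: 85 × 4 = 340
  A→P3: 5 × 11 = 55
  B→P1: 55 × 4 = 220
  B→P3: 15 × 14 = 210
  B→P4: 5 × 6 = 30
  C→P4: 120 × 3 = 360
Total cost = 1215.
A ships 90 of its 90, leaving 0.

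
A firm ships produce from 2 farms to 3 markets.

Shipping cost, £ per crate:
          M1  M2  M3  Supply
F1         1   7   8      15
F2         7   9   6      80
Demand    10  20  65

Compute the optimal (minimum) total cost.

A cheapest plan:
  F1 to M1: 10 × £1 = £10
  F1 to M2: 5 × £7 = £35
  F2 to M2: 15 × £9 = £135
  F2 to M3: 65 × £6 = £390
Total = 10 + 35 + 135 + 390 = £570.

570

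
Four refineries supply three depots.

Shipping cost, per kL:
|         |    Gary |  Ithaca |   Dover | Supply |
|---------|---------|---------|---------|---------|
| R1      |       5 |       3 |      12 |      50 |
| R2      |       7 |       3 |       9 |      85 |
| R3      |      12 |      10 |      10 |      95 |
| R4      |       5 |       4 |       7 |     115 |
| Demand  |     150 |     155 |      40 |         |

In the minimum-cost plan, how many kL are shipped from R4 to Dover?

0

The minimum-cost plan:
  R1→Ithaca: 50 × 3 = 150
  R2→Ithaca: 85 × 3 = 255
  R3→Gary: 35 × 12 = 420
  R3→Ithaca: 20 × 10 = 200
  R3→Dover: 40 × 10 = 400
  R4→Gary: 115 × 5 = 575
Total cost = 2000.
The route R4→Dover is not used.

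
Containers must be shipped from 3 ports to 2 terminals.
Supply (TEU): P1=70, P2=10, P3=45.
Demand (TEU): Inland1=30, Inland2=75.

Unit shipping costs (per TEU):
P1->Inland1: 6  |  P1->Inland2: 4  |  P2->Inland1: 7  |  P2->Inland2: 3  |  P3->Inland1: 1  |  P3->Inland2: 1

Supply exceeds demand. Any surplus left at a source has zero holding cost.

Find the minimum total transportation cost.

275

Optimal allocation:
  P1 to Inland2: 50 TEU
  P2 to Inland2: 10 TEU
  P3 to Inland1: 30 TEU
  P3 to Inland2: 15 TEU
Total cost = 275.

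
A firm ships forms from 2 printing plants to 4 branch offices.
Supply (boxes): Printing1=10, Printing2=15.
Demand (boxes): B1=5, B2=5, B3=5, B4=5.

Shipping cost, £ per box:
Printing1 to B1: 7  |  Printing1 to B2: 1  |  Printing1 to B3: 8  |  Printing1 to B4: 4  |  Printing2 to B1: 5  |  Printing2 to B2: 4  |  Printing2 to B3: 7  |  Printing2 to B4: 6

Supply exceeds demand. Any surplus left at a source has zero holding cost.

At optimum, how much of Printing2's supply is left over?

An optimal plan:
  Printing1->B2: 5 × £1 = £5
  Printing1->B4: 5 × £4 = £20
  Printing2->B1: 5 × £5 = £25
  Printing2->B3: 5 × £7 = £35
Total cost = £85.
Printing2 ships 10 of its 15, leaving 5.

5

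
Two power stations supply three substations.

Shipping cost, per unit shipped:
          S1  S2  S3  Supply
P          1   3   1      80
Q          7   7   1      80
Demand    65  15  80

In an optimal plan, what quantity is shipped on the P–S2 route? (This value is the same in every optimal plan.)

Solving gives:
  P->S1: 65 × 1 = 65
  P->S2: 15 × 3 = 45
  Q->S3: 80 × 1 = 80
Total cost = 190.
So P→S2 carries 15 MWh.

15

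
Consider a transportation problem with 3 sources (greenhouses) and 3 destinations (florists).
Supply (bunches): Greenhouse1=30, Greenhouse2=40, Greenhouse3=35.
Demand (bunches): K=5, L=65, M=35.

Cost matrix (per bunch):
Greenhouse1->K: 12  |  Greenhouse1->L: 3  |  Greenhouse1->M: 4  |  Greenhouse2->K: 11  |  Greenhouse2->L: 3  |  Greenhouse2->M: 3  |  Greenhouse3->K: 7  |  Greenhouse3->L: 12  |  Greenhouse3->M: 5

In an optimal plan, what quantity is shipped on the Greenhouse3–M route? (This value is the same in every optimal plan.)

Optimal shipments:
  Greenhouse1->L: 30 × 3 = 90
  Greenhouse2->L: 35 × 3 = 105
  Greenhouse2->M: 5 × 3 = 15
  Greenhouse3->K: 5 × 7 = 35
  Greenhouse3->M: 30 × 5 = 150
Total cost = 395.
So Greenhouse3→M carries 30 bunches.

30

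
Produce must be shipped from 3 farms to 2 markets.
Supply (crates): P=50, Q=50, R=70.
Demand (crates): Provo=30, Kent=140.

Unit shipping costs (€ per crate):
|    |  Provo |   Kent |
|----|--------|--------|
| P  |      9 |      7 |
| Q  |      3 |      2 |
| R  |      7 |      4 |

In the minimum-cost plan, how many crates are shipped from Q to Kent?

20

The minimum-cost plan:
  P–Kent: 50 crates
  Q–Provo: 30 crates
  Q–Kent: 20 crates
  R–Kent: 70 crates
Total cost = €760.
So Q→Kent carries 20 crates.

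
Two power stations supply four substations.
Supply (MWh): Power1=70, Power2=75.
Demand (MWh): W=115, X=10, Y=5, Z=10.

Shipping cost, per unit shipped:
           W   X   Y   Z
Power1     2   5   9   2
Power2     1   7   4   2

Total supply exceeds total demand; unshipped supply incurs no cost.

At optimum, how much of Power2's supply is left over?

An optimal plan:
  Power1→W: 45 × 2 = 90
  Power1→X: 10 × 5 = 50
  Power1→Z: 10 × 2 = 20
  Power2→W: 70 × 1 = 70
  Power2→Y: 5 × 4 = 20
Total cost = 250.
Power2 ships 75 of its 75, leaving 0.

0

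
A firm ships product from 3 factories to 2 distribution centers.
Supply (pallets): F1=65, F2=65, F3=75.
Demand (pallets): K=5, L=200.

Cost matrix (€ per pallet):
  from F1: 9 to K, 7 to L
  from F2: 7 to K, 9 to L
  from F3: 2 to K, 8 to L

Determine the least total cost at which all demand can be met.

A cheapest plan:
  F1 to L: 65 × €7 = €455
  F2 to L: 65 × €9 = €585
  F3 to K: 5 × €2 = €10
  F3 to L: 70 × €8 = €560
Total = 455 + 585 + 10 + 560 = €1610.

1610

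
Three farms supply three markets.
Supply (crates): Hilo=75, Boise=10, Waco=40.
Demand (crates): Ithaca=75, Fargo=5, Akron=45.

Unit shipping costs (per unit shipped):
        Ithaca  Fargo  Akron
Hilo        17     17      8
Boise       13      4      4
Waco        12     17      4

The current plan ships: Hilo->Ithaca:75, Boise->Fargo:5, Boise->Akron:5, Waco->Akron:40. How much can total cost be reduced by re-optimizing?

Current plan cost = 75·17 + 5·4 + 5·4 + 40·4 = 1475.
Optimal plan:
  Hilo to Ithaca: 30 crates
  Hilo to Akron: 45 crates
  Boise to Ithaca: 5 crates
  Boise to Fargo: 5 crates
  Waco to Ithaca: 40 crates
Optimal cost = 1435.
Saving = 1475 − 1435 = 40.

40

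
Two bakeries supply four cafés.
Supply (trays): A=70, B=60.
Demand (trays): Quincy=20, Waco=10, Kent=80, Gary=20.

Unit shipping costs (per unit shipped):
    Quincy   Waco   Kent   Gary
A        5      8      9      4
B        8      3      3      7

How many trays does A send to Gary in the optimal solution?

The minimum-cost plan:
  A to Quincy: 20 × 5 = 100
  A to Waco: 10 × 8 = 80
  A to Kent: 20 × 9 = 180
  A to Gary: 20 × 4 = 80
  B to Kent: 60 × 3 = 180
Total cost = 620.
So A→Gary carries 20 trays.

20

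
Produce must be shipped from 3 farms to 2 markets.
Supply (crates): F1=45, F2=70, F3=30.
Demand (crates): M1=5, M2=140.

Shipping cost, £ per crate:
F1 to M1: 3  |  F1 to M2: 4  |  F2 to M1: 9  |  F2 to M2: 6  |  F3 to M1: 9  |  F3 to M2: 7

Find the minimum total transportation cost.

805

One minimum-cost allocation:
  F1 to M1: 5 crates
  F1 to M2: 40 crates
  F2 to M2: 70 crates
  F3 to M2: 30 crates
Total cost = £805.
(Supply check: F1 ships 45; F2 ships 70; F3 ships 30.)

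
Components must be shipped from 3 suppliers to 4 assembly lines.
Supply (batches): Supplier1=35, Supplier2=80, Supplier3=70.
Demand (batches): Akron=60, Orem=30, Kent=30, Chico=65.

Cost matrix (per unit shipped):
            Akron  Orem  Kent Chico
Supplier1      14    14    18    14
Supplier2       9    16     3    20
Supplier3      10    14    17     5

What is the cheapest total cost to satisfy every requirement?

1405

Optimal allocation:
  Supplier1–Akron: 5 × 14 = 70
  Supplier1–Orem: 30 × 14 = 420
  Supplier2–Akron: 50 × 9 = 450
  Supplier2–Kent: 30 × 3 = 90
  Supplier3–Akron: 5 × 10 = 50
  Supplier3–Chico: 65 × 5 = 325
Total = 70 + 420 + 450 + 90 + 50 + 325 = 1405.
(Supply check: Supplier1 ships 35; Supplier2 ships 80; Supplier3 ships 70.)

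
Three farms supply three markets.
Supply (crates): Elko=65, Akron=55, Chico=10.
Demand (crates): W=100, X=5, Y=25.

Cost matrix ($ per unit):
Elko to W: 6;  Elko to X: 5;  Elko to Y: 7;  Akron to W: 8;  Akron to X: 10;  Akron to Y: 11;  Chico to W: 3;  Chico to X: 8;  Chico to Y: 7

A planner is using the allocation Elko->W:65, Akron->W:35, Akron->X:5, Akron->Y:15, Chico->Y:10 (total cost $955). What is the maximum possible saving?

75

Current plan cost = 65·6 + 35·8 + 5·10 + 15·11 + 10·7 = $955.
Optimal plan:
  Elko->W: 35 × $6 = $210
  Elko->X: 5 × $5 = $25
  Elko->Y: 25 × $7 = $175
  Akron->W: 55 × $8 = $440
  Chico->W: 10 × $3 = $30
Optimal cost = $880.
Saving = 955 − 880 = $75.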